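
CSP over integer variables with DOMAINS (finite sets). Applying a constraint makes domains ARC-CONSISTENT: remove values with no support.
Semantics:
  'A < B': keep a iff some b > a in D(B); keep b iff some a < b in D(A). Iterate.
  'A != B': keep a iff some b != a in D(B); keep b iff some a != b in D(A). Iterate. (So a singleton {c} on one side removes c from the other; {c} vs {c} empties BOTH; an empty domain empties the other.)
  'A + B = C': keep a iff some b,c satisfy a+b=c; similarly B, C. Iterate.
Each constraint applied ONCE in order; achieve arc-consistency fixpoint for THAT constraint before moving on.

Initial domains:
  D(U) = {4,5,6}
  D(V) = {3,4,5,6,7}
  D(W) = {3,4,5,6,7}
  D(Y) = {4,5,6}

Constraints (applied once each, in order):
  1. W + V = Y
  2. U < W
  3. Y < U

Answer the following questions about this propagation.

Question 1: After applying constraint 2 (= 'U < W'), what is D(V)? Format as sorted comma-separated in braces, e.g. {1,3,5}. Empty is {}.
Answer: {3}

Derivation:
Constraint 1 (W + V = Y) on D(W)={3,4,5,6,7} D(V)={3,4,5,6,7} D(Y)={4,5,6}: W {3,4,5,6,7}->{3}; V {3,4,5,6,7}->{3}; Y {4,5,6}->{6}
Constraint 2 (U < W) on D(U)={4,5,6} D(W)={3}: U {4,5,6}->{}; W {3}->{}
So after constraint 2: D(V) = {3}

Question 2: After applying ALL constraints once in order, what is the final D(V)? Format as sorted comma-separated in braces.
Constraint 1 (W + V = Y) on D(W)={3,4,5,6,7} D(V)={3,4,5,6,7} D(Y)={4,5,6}: W {3,4,5,6,7}->{3}; V {3,4,5,6,7}->{3}; Y {4,5,6}->{6}
Constraint 2 (U < W) on D(U)={4,5,6} D(W)={3}: U {4,5,6}->{}; W {3}->{}
Constraint 3 (Y < U) on D(Y)={6} D(U)={}: Y {6}->{}
So after all 3 constraints: D(V) = {3}

Answer: {3}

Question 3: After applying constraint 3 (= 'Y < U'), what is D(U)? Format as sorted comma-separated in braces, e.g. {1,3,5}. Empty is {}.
Answer: {}

Derivation:
Constraint 1 (W + V = Y) on D(W)={3,4,5,6,7} D(V)={3,4,5,6,7} D(Y)={4,5,6}: W {3,4,5,6,7}->{3}; V {3,4,5,6,7}->{3}; Y {4,5,6}->{6}
Constraint 2 (U < W) on D(U)={4,5,6} D(W)={3}: U {4,5,6}->{}; W {3}->{}
Constraint 3 (Y < U) on D(Y)={6} D(U)={}: Y {6}->{}
So after constraint 3: D(U) = {}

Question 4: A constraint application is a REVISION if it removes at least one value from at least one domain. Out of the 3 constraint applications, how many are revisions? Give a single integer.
Constraint 1 (W + V = Y) on D(W)={3,4,5,6,7} D(V)={3,4,5,6,7} D(Y)={4,5,6}: W {3,4,5,6,7}->{3}; V {3,4,5,6,7}->{3}; Y {4,5,6}->{6} => REVISION
Constraint 2 (U < W) on D(U)={4,5,6} D(W)={3}: U {4,5,6}->{}; W {3}->{} => REVISION
Constraint 3 (Y < U) on D(Y)={6} D(U)={}: Y {6}->{} => REVISION
Total revisions = 3

Answer: 3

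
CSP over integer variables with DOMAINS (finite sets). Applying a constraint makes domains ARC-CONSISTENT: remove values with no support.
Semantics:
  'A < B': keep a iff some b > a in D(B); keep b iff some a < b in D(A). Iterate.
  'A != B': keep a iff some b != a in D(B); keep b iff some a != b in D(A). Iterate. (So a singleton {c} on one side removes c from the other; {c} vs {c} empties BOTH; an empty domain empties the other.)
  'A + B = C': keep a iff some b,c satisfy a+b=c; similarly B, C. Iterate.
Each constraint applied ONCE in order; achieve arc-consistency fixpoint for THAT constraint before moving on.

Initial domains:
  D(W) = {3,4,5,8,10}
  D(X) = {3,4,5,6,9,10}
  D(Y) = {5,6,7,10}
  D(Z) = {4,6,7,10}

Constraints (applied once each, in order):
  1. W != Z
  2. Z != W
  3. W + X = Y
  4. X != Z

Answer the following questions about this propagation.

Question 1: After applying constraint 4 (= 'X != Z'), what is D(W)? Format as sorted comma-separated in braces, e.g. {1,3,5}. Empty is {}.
Answer: {3,4,5}

Derivation:
Constraint 1 (W != Z) on D(W)={3,4,5,8,10} D(Z)={4,6,7,10}: no change
Constraint 2 (Z != W) on D(Z)={4,6,7,10} D(W)={3,4,5,8,10}: no change
Constraint 3 (W + X = Y) on D(W)={3,4,5,8,10} D(X)={3,4,5,6,9,10} D(Y)={5,6,7,10}: W {3,4,5,8,10}->{3,4,5}; X {3,4,5,6,9,10}->{3,4,5,6}; Y {5,6,7,10}->{6,7,10}
Constraint 4 (X != Z) on D(X)={3,4,5,6} D(Z)={4,6,7,10}: no change
So after constraint 4: D(W) = {3,4,5}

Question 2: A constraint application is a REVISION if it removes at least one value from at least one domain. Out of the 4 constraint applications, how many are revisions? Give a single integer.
Constraint 1 (W != Z) on D(W)={3,4,5,8,10} D(Z)={4,6,7,10}: no change => not a revision
Constraint 2 (Z != W) on D(Z)={4,6,7,10} D(W)={3,4,5,8,10}: no change => not a revision
Constraint 3 (W + X = Y) on D(W)={3,4,5,8,10} D(X)={3,4,5,6,9,10} D(Y)={5,6,7,10}: W {3,4,5,8,10}->{3,4,5}; X {3,4,5,6,9,10}->{3,4,5,6}; Y {5,6,7,10}->{6,7,10} => REVISION
Constraint 4 (X != Z) on D(X)={3,4,5,6} D(Z)={4,6,7,10}: no change => not a revision
Total revisions = 1

Answer: 1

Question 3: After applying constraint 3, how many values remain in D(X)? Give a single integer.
Constraint 1 (W != Z) on D(W)={3,4,5,8,10} D(Z)={4,6,7,10}: no change
Constraint 2 (Z != W) on D(Z)={4,6,7,10} D(W)={3,4,5,8,10}: no change
Constraint 3 (W + X = Y) on D(W)={3,4,5,8,10} D(X)={3,4,5,6,9,10} D(Y)={5,6,7,10}: W {3,4,5,8,10}->{3,4,5}; X {3,4,5,6,9,10}->{3,4,5,6}; Y {5,6,7,10}->{6,7,10}
So after constraint 3: D(X)={3,4,5,6}, size = 4

Answer: 4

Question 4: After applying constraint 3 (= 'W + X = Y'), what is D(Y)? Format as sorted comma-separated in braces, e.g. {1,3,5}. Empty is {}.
Answer: {6,7,10}

Derivation:
Constraint 1 (W != Z) on D(W)={3,4,5,8,10} D(Z)={4,6,7,10}: no change
Constraint 2 (Z != W) on D(Z)={4,6,7,10} D(W)={3,4,5,8,10}: no change
Constraint 3 (W + X = Y) on D(W)={3,4,5,8,10} D(X)={3,4,5,6,9,10} D(Y)={5,6,7,10}: W {3,4,5,8,10}->{3,4,5}; X {3,4,5,6,9,10}->{3,4,5,6}; Y {5,6,7,10}->{6,7,10}
So after constraint 3: D(Y) = {6,7,10}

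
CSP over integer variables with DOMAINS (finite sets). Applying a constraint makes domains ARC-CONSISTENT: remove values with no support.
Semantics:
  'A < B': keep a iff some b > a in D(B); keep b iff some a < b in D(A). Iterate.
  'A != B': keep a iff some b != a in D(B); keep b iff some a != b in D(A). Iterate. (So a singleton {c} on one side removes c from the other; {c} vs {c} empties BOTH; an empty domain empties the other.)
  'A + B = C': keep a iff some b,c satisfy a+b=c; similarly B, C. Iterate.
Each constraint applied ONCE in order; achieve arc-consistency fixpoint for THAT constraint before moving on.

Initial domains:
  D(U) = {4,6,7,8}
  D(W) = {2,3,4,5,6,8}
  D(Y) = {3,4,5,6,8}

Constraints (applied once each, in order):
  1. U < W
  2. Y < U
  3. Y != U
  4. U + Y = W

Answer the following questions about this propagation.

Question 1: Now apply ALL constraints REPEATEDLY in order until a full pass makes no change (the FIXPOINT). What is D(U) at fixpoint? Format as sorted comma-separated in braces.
Answer: {}

Derivation:
pass 0 (initial): D(U)={4,6,7,8}
pass 1: U {4,6,7,8}->{4}; W {2,3,4,5,6,8}->{8}; Y {3,4,5,6,8}->{4}
pass 2: U {4}->{}; W {8}->{}; Y {4}->{}
pass 3: no change
Fixpoint after 3 passes: D(U) = {}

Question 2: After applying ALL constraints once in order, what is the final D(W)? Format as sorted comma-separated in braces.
Constraint 1 (U < W) on D(U)={4,6,7,8} D(W)={2,3,4,5,6,8}: U {4,6,7,8}->{4,6,7}; W {2,3,4,5,6,8}->{5,6,8}
Constraint 2 (Y < U) on D(Y)={3,4,5,6,8} D(U)={4,6,7}: Y {3,4,5,6,8}->{3,4,5,6}
Constraint 3 (Y != U) on D(Y)={3,4,5,6} D(U)={4,6,7}: no change
Constraint 4 (U + Y = W) on D(U)={4,6,7} D(Y)={3,4,5,6} D(W)={5,6,8}: U {4,6,7}->{4}; Y {3,4,5,6}->{4}; W {5,6,8}->{8}
So after all 4 constraints: D(W) = {8}

Answer: {8}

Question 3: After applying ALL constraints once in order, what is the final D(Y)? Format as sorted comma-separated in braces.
Constraint 1 (U < W) on D(U)={4,6,7,8} D(W)={2,3,4,5,6,8}: U {4,6,7,8}->{4,6,7}; W {2,3,4,5,6,8}->{5,6,8}
Constraint 2 (Y < U) on D(Y)={3,4,5,6,8} D(U)={4,6,7}: Y {3,4,5,6,8}->{3,4,5,6}
Constraint 3 (Y != U) on D(Y)={3,4,5,6} D(U)={4,6,7}: no change
Constraint 4 (U + Y = W) on D(U)={4,6,7} D(Y)={3,4,5,6} D(W)={5,6,8}: U {4,6,7}->{4}; Y {3,4,5,6}->{4}; W {5,6,8}->{8}
So after all 4 constraints: D(Y) = {4}

Answer: {4}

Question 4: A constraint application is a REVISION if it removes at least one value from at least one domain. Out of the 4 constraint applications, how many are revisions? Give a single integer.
Answer: 3

Derivation:
Constraint 1 (U < W) on D(U)={4,6,7,8} D(W)={2,3,4,5,6,8}: U {4,6,7,8}->{4,6,7}; W {2,3,4,5,6,8}->{5,6,8} => REVISION
Constraint 2 (Y < U) on D(Y)={3,4,5,6,8} D(U)={4,6,7}: Y {3,4,5,6,8}->{3,4,5,6} => REVISION
Constraint 3 (Y != U) on D(Y)={3,4,5,6} D(U)={4,6,7}: no change => not a revision
Constraint 4 (U + Y = W) on D(U)={4,6,7} D(Y)={3,4,5,6} D(W)={5,6,8}: U {4,6,7}->{4}; Y {3,4,5,6}->{4}; W {5,6,8}->{8} => REVISION
Total revisions = 3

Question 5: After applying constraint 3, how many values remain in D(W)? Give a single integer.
Constraint 1 (U < W) on D(U)={4,6,7,8} D(W)={2,3,4,5,6,8}: U {4,6,7,8}->{4,6,7}; W {2,3,4,5,6,8}->{5,6,8}
Constraint 2 (Y < U) on D(Y)={3,4,5,6,8} D(U)={4,6,7}: Y {3,4,5,6,8}->{3,4,5,6}
Constraint 3 (Y != U) on D(Y)={3,4,5,6} D(U)={4,6,7}: no change
So after constraint 3: D(W)={5,6,8}, size = 3

Answer: 3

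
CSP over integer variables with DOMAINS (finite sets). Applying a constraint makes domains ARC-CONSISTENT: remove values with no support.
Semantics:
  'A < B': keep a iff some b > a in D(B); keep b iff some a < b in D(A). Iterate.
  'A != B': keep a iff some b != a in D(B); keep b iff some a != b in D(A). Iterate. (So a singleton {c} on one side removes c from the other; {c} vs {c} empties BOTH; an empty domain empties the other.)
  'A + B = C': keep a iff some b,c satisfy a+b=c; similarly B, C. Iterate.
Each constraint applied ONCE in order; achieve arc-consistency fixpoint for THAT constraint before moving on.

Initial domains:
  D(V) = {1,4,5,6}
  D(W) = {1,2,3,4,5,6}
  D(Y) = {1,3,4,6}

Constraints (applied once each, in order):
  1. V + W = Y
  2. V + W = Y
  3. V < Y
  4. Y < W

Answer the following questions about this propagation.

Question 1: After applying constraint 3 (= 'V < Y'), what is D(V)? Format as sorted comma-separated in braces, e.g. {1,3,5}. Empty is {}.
Constraint 1 (V + W = Y) on D(V)={1,4,5,6} D(W)={1,2,3,4,5,6} D(Y)={1,3,4,6}: V {1,4,5,6}->{1,4,5}; W {1,2,3,4,5,6}->{1,2,3,5}; Y {1,3,4,6}->{3,4,6}
Constraint 2 (V + W = Y) on D(V)={1,4,5} D(W)={1,2,3,5} D(Y)={3,4,6}: no change
Constraint 3 (V < Y) on D(V)={1,4,5} D(Y)={3,4,6}: no change
So after constraint 3: D(V) = {1,4,5}

Answer: {1,4,5}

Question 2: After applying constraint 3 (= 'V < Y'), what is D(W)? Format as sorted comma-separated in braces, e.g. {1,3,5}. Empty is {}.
Constraint 1 (V + W = Y) on D(V)={1,4,5,6} D(W)={1,2,3,4,5,6} D(Y)={1,3,4,6}: V {1,4,5,6}->{1,4,5}; W {1,2,3,4,5,6}->{1,2,3,5}; Y {1,3,4,6}->{3,4,6}
Constraint 2 (V + W = Y) on D(V)={1,4,5} D(W)={1,2,3,5} D(Y)={3,4,6}: no change
Constraint 3 (V < Y) on D(V)={1,4,5} D(Y)={3,4,6}: no change
So after constraint 3: D(W) = {1,2,3,5}

Answer: {1,2,3,5}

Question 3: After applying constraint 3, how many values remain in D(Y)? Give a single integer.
Constraint 1 (V + W = Y) on D(V)={1,4,5,6} D(W)={1,2,3,4,5,6} D(Y)={1,3,4,6}: V {1,4,5,6}->{1,4,5}; W {1,2,3,4,5,6}->{1,2,3,5}; Y {1,3,4,6}->{3,4,6}
Constraint 2 (V + W = Y) on D(V)={1,4,5} D(W)={1,2,3,5} D(Y)={3,4,6}: no change
Constraint 3 (V < Y) on D(V)={1,4,5} D(Y)={3,4,6}: no change
So after constraint 3: D(Y)={3,4,6}, size = 3

Answer: 3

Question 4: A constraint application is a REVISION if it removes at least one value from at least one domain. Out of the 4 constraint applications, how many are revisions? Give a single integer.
Constraint 1 (V + W = Y) on D(V)={1,4,5,6} D(W)={1,2,3,4,5,6} D(Y)={1,3,4,6}: V {1,4,5,6}->{1,4,5}; W {1,2,3,4,5,6}->{1,2,3,5}; Y {1,3,4,6}->{3,4,6} => REVISION
Constraint 2 (V + W = Y) on D(V)={1,4,5} D(W)={1,2,3,5} D(Y)={3,4,6}: no change => not a revision
Constraint 3 (V < Y) on D(V)={1,4,5} D(Y)={3,4,6}: no change => not a revision
Constraint 4 (Y < W) on D(Y)={3,4,6} D(W)={1,2,3,5}: Y {3,4,6}->{3,4}; W {1,2,3,5}->{5} => REVISION
Total revisions = 2

Answer: 2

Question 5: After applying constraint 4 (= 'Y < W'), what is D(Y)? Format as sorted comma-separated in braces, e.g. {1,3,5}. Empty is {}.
Constraint 1 (V + W = Y) on D(V)={1,4,5,6} D(W)={1,2,3,4,5,6} D(Y)={1,3,4,6}: V {1,4,5,6}->{1,4,5}; W {1,2,3,4,5,6}->{1,2,3,5}; Y {1,3,4,6}->{3,4,6}
Constraint 2 (V + W = Y) on D(V)={1,4,5} D(W)={1,2,3,5} D(Y)={3,4,6}: no change
Constraint 3 (V < Y) on D(V)={1,4,5} D(Y)={3,4,6}: no change
Constraint 4 (Y < W) on D(Y)={3,4,6} D(W)={1,2,3,5}: Y {3,4,6}->{3,4}; W {1,2,3,5}->{5}
So after constraint 4: D(Y) = {3,4}

Answer: {3,4}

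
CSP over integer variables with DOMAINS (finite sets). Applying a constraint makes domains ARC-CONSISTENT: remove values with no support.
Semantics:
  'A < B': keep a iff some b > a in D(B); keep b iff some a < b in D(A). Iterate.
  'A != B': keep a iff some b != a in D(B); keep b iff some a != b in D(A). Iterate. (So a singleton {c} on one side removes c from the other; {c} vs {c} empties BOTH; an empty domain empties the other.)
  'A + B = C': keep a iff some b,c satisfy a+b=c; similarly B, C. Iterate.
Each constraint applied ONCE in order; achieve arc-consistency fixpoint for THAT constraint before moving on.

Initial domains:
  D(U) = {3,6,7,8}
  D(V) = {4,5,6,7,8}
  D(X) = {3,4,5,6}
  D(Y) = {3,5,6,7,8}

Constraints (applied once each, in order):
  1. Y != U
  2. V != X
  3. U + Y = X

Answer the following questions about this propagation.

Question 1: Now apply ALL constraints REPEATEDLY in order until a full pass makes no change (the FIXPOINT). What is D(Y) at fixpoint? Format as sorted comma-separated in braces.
pass 0 (initial): D(Y)={3,5,6,7,8}
pass 1: U {3,6,7,8}->{3}; X {3,4,5,6}->{6}; Y {3,5,6,7,8}->{3}
pass 2: U {3}->{}; V {4,5,6,7,8}->{4,5,7,8}; X {6}->{}; Y {3}->{}
pass 3: V {4,5,7,8}->{}
pass 4: no change
Fixpoint after 4 passes: D(Y) = {}

Answer: {}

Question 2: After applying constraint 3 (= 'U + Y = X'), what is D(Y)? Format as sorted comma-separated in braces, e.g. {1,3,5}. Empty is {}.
Answer: {3}

Derivation:
Constraint 1 (Y != U) on D(Y)={3,5,6,7,8} D(U)={3,6,7,8}: no change
Constraint 2 (V != X) on D(V)={4,5,6,7,8} D(X)={3,4,5,6}: no change
Constraint 3 (U + Y = X) on D(U)={3,6,7,8} D(Y)={3,5,6,7,8} D(X)={3,4,5,6}: U {3,6,7,8}->{3}; Y {3,5,6,7,8}->{3}; X {3,4,5,6}->{6}
So after constraint 3: D(Y) = {3}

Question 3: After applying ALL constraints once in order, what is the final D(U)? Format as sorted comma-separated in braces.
Constraint 1 (Y != U) on D(Y)={3,5,6,7,8} D(U)={3,6,7,8}: no change
Constraint 2 (V != X) on D(V)={4,5,6,7,8} D(X)={3,4,5,6}: no change
Constraint 3 (U + Y = X) on D(U)={3,6,7,8} D(Y)={3,5,6,7,8} D(X)={3,4,5,6}: U {3,6,7,8}->{3}; Y {3,5,6,7,8}->{3}; X {3,4,5,6}->{6}
So after all 3 constraints: D(U) = {3}

Answer: {3}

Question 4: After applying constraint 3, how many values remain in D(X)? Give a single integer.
Constraint 1 (Y != U) on D(Y)={3,5,6,7,8} D(U)={3,6,7,8}: no change
Constraint 2 (V != X) on D(V)={4,5,6,7,8} D(X)={3,4,5,6}: no change
Constraint 3 (U + Y = X) on D(U)={3,6,7,8} D(Y)={3,5,6,7,8} D(X)={3,4,5,6}: U {3,6,7,8}->{3}; Y {3,5,6,7,8}->{3}; X {3,4,5,6}->{6}
So after constraint 3: D(X)={6}, size = 1

Answer: 1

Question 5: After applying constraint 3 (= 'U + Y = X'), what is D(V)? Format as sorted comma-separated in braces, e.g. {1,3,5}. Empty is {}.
Answer: {4,5,6,7,8}

Derivation:
Constraint 1 (Y != U) on D(Y)={3,5,6,7,8} D(U)={3,6,7,8}: no change
Constraint 2 (V != X) on D(V)={4,5,6,7,8} D(X)={3,4,5,6}: no change
Constraint 3 (U + Y = X) on D(U)={3,6,7,8} D(Y)={3,5,6,7,8} D(X)={3,4,5,6}: U {3,6,7,8}->{3}; Y {3,5,6,7,8}->{3}; X {3,4,5,6}->{6}
So after constraint 3: D(V) = {4,5,6,7,8}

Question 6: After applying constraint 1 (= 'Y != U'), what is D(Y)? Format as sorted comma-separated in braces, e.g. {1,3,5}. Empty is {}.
Answer: {3,5,6,7,8}

Derivation:
Constraint 1 (Y != U) on D(Y)={3,5,6,7,8} D(U)={3,6,7,8}: no change
So after constraint 1: D(Y) = {3,5,6,7,8}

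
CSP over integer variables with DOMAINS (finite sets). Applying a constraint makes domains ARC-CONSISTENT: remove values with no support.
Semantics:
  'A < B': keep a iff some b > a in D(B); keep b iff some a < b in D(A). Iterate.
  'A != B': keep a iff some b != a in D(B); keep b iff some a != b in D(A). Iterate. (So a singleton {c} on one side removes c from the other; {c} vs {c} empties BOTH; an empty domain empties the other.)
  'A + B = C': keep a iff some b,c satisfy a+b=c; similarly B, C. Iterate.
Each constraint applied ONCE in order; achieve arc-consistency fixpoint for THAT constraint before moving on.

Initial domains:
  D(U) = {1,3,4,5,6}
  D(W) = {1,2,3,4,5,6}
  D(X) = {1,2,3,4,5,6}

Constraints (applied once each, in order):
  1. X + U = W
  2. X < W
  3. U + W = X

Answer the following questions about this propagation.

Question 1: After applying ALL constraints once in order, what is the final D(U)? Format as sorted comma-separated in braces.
Constraint 1 (X + U = W) on D(X)={1,2,3,4,5,6} D(U)={1,3,4,5,6} D(W)={1,2,3,4,5,6}: X {1,2,3,4,5,6}->{1,2,3,4,5}; U {1,3,4,5,6}->{1,3,4,5}; W {1,2,3,4,5,6}->{2,3,4,5,6}
Constraint 2 (X < W) on D(X)={1,2,3,4,5} D(W)={2,3,4,5,6}: no change
Constraint 3 (U + W = X) on D(U)={1,3,4,5} D(W)={2,3,4,5,6} D(X)={1,2,3,4,5}: U {1,3,4,5}->{1,3}; W {2,3,4,5,6}->{2,3,4}; X {1,2,3,4,5}->{3,4,5}
So after all 3 constraints: D(U) = {1,3}

Answer: {1,3}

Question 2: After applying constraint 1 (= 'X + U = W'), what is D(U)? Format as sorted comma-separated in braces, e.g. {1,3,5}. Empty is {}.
Constraint 1 (X + U = W) on D(X)={1,2,3,4,5,6} D(U)={1,3,4,5,6} D(W)={1,2,3,4,5,6}: X {1,2,3,4,5,6}->{1,2,3,4,5}; U {1,3,4,5,6}->{1,3,4,5}; W {1,2,3,4,5,6}->{2,3,4,5,6}
So after constraint 1: D(U) = {1,3,4,5}

Answer: {1,3,4,5}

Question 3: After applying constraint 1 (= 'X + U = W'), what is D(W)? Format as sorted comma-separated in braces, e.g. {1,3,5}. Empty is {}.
Constraint 1 (X + U = W) on D(X)={1,2,3,4,5,6} D(U)={1,3,4,5,6} D(W)={1,2,3,4,5,6}: X {1,2,3,4,5,6}->{1,2,3,4,5}; U {1,3,4,5,6}->{1,3,4,5}; W {1,2,3,4,5,6}->{2,3,4,5,6}
So after constraint 1: D(W) = {2,3,4,5,6}

Answer: {2,3,4,5,6}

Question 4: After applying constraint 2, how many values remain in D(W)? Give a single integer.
Answer: 5

Derivation:
Constraint 1 (X + U = W) on D(X)={1,2,3,4,5,6} D(U)={1,3,4,5,6} D(W)={1,2,3,4,5,6}: X {1,2,3,4,5,6}->{1,2,3,4,5}; U {1,3,4,5,6}->{1,3,4,5}; W {1,2,3,4,5,6}->{2,3,4,5,6}
Constraint 2 (X < W) on D(X)={1,2,3,4,5} D(W)={2,3,4,5,6}: no change
So after constraint 2: D(W)={2,3,4,5,6}, size = 5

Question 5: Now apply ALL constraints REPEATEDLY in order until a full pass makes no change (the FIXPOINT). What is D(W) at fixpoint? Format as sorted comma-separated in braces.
pass 0 (initial): D(W)={1,2,3,4,5,6}
pass 1: U {1,3,4,5,6}->{1,3}; W {1,2,3,4,5,6}->{2,3,4}; X {1,2,3,4,5,6}->{3,4,5}
pass 2: U {1,3}->{}; W {2,3,4}->{}; X {3,4,5}->{}
pass 3: no change
Fixpoint after 3 passes: D(W) = {}

Answer: {}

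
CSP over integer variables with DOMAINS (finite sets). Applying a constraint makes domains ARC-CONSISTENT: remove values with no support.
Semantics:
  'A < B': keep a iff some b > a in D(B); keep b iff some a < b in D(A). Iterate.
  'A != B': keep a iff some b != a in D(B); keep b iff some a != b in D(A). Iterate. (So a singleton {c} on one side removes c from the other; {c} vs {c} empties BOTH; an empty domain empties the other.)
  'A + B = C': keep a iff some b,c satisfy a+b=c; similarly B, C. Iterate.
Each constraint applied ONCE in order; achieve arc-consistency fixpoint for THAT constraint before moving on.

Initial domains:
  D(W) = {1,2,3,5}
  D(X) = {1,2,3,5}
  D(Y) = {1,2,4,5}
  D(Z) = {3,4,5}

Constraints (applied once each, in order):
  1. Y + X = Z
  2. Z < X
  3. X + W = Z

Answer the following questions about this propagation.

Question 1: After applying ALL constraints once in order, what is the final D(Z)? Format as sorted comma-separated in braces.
Constraint 1 (Y + X = Z) on D(Y)={1,2,4,5} D(X)={1,2,3,5} D(Z)={3,4,5}: Y {1,2,4,5}->{1,2,4}; X {1,2,3,5}->{1,2,3}
Constraint 2 (Z < X) on D(Z)={3,4,5} D(X)={1,2,3}: Z {3,4,5}->{}; X {1,2,3}->{}
Constraint 3 (X + W = Z) on D(X)={} D(W)={1,2,3,5} D(Z)={}: W {1,2,3,5}->{}
So after all 3 constraints: D(Z) = {}

Answer: {}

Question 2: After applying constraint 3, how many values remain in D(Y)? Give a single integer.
Answer: 3

Derivation:
Constraint 1 (Y + X = Z) on D(Y)={1,2,4,5} D(X)={1,2,3,5} D(Z)={3,4,5}: Y {1,2,4,5}->{1,2,4}; X {1,2,3,5}->{1,2,3}
Constraint 2 (Z < X) on D(Z)={3,4,5} D(X)={1,2,3}: Z {3,4,5}->{}; X {1,2,3}->{}
Constraint 3 (X + W = Z) on D(X)={} D(W)={1,2,3,5} D(Z)={}: W {1,2,3,5}->{}
So after constraint 3: D(Y)={1,2,4}, size = 3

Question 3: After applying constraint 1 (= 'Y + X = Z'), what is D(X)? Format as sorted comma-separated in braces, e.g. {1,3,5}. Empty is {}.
Answer: {1,2,3}

Derivation:
Constraint 1 (Y + X = Z) on D(Y)={1,2,4,5} D(X)={1,2,3,5} D(Z)={3,4,5}: Y {1,2,4,5}->{1,2,4}; X {1,2,3,5}->{1,2,3}
So after constraint 1: D(X) = {1,2,3}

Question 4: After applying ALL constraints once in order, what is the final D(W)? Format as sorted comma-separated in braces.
Answer: {}

Derivation:
Constraint 1 (Y + X = Z) on D(Y)={1,2,4,5} D(X)={1,2,3,5} D(Z)={3,4,5}: Y {1,2,4,5}->{1,2,4}; X {1,2,3,5}->{1,2,3}
Constraint 2 (Z < X) on D(Z)={3,4,5} D(X)={1,2,3}: Z {3,4,5}->{}; X {1,2,3}->{}
Constraint 3 (X + W = Z) on D(X)={} D(W)={1,2,3,5} D(Z)={}: W {1,2,3,5}->{}
So after all 3 constraints: D(W) = {}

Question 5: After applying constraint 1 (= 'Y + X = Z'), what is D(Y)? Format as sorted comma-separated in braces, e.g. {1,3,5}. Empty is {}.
Constraint 1 (Y + X = Z) on D(Y)={1,2,4,5} D(X)={1,2,3,5} D(Z)={3,4,5}: Y {1,2,4,5}->{1,2,4}; X {1,2,3,5}->{1,2,3}
So after constraint 1: D(Y) = {1,2,4}

Answer: {1,2,4}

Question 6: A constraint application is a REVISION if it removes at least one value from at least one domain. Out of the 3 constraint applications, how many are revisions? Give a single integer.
Answer: 3

Derivation:
Constraint 1 (Y + X = Z) on D(Y)={1,2,4,5} D(X)={1,2,3,5} D(Z)={3,4,5}: Y {1,2,4,5}->{1,2,4}; X {1,2,3,5}->{1,2,3} => REVISION
Constraint 2 (Z < X) on D(Z)={3,4,5} D(X)={1,2,3}: Z {3,4,5}->{}; X {1,2,3}->{} => REVISION
Constraint 3 (X + W = Z) on D(X)={} D(W)={1,2,3,5} D(Z)={}: W {1,2,3,5}->{} => REVISION
Total revisions = 3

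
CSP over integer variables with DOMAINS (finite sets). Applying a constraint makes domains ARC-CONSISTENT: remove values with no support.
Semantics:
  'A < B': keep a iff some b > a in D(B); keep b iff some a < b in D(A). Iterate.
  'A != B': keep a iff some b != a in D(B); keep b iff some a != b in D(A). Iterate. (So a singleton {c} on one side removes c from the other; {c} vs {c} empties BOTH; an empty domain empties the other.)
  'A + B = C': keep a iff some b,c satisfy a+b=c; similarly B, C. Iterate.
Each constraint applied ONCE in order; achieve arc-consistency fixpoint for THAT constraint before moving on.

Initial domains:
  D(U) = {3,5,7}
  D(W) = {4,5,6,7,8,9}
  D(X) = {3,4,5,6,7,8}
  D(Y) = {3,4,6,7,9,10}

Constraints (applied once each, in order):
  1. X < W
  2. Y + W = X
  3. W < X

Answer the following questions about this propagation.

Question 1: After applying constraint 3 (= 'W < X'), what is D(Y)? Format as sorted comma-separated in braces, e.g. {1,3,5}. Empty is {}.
Answer: {3,4}

Derivation:
Constraint 1 (X < W) on D(X)={3,4,5,6,7,8} D(W)={4,5,6,7,8,9}: no change
Constraint 2 (Y + W = X) on D(Y)={3,4,6,7,9,10} D(W)={4,5,6,7,8,9} D(X)={3,4,5,6,7,8}: Y {3,4,6,7,9,10}->{3,4}; W {4,5,6,7,8,9}->{4,5}; X {3,4,5,6,7,8}->{7,8}
Constraint 3 (W < X) on D(W)={4,5} D(X)={7,8}: no change
So after constraint 3: D(Y) = {3,4}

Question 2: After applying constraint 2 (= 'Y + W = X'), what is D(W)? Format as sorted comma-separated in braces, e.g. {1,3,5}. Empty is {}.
Answer: {4,5}

Derivation:
Constraint 1 (X < W) on D(X)={3,4,5,6,7,8} D(W)={4,5,6,7,8,9}: no change
Constraint 2 (Y + W = X) on D(Y)={3,4,6,7,9,10} D(W)={4,5,6,7,8,9} D(X)={3,4,5,6,7,8}: Y {3,4,6,7,9,10}->{3,4}; W {4,5,6,7,8,9}->{4,5}; X {3,4,5,6,7,8}->{7,8}
So after constraint 2: D(W) = {4,5}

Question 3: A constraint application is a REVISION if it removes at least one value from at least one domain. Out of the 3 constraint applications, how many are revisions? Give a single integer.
Constraint 1 (X < W) on D(X)={3,4,5,6,7,8} D(W)={4,5,6,7,8,9}: no change => not a revision
Constraint 2 (Y + W = X) on D(Y)={3,4,6,7,9,10} D(W)={4,5,6,7,8,9} D(X)={3,4,5,6,7,8}: Y {3,4,6,7,9,10}->{3,4}; W {4,5,6,7,8,9}->{4,5}; X {3,4,5,6,7,8}->{7,8} => REVISION
Constraint 3 (W < X) on D(W)={4,5} D(X)={7,8}: no change => not a revision
Total revisions = 1

Answer: 1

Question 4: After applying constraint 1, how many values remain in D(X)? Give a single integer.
Constraint 1 (X < W) on D(X)={3,4,5,6,7,8} D(W)={4,5,6,7,8,9}: no change
So after constraint 1: D(X)={3,4,5,6,7,8}, size = 6

Answer: 6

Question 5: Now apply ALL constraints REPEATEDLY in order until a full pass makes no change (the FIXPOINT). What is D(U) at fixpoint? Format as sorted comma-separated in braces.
Answer: {3,5,7}

Derivation:
pass 0 (initial): D(U)={3,5,7}
pass 1: W {4,5,6,7,8,9}->{4,5}; X {3,4,5,6,7,8}->{7,8}; Y {3,4,6,7,9,10}->{3,4}
pass 2: W {4,5}->{}; X {7,8}->{}; Y {3,4}->{}
pass 3: no change
Fixpoint after 3 passes: D(U) = {3,5,7}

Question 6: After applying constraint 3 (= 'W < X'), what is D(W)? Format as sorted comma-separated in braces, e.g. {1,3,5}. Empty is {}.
Constraint 1 (X < W) on D(X)={3,4,5,6,7,8} D(W)={4,5,6,7,8,9}: no change
Constraint 2 (Y + W = X) on D(Y)={3,4,6,7,9,10} D(W)={4,5,6,7,8,9} D(X)={3,4,5,6,7,8}: Y {3,4,6,7,9,10}->{3,4}; W {4,5,6,7,8,9}->{4,5}; X {3,4,5,6,7,8}->{7,8}
Constraint 3 (W < X) on D(W)={4,5} D(X)={7,8}: no change
So after constraint 3: D(W) = {4,5}

Answer: {4,5}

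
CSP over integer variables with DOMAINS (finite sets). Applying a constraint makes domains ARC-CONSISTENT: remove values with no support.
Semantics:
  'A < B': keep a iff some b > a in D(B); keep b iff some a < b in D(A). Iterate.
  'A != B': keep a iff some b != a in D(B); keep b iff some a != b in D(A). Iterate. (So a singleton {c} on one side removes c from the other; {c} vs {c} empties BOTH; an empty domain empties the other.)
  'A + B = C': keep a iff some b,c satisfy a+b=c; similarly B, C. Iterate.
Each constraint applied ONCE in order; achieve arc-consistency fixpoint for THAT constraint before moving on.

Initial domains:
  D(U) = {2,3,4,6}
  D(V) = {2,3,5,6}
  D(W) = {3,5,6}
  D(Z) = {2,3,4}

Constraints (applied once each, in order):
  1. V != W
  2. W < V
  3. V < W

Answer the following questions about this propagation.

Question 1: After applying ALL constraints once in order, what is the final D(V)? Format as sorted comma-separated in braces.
Constraint 1 (V != W) on D(V)={2,3,5,6} D(W)={3,5,6}: no change
Constraint 2 (W < V) on D(W)={3,5,6} D(V)={2,3,5,6}: W {3,5,6}->{3,5}; V {2,3,5,6}->{5,6}
Constraint 3 (V < W) on D(V)={5,6} D(W)={3,5}: V {5,6}->{}; W {3,5}->{}
So after all 3 constraints: D(V) = {}

Answer: {}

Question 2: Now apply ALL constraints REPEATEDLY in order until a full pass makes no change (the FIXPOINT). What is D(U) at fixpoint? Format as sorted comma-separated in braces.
pass 0 (initial): D(U)={2,3,4,6}
pass 1: V {2,3,5,6}->{}; W {3,5,6}->{}
pass 2: no change
Fixpoint after 2 passes: D(U) = {2,3,4,6}

Answer: {2,3,4,6}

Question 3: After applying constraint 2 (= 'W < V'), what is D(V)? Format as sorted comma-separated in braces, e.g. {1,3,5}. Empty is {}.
Answer: {5,6}

Derivation:
Constraint 1 (V != W) on D(V)={2,3,5,6} D(W)={3,5,6}: no change
Constraint 2 (W < V) on D(W)={3,5,6} D(V)={2,3,5,6}: W {3,5,6}->{3,5}; V {2,3,5,6}->{5,6}
So after constraint 2: D(V) = {5,6}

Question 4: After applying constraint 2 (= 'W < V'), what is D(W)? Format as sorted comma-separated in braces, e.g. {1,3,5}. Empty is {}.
Constraint 1 (V != W) on D(V)={2,3,5,6} D(W)={3,5,6}: no change
Constraint 2 (W < V) on D(W)={3,5,6} D(V)={2,3,5,6}: W {3,5,6}->{3,5}; V {2,3,5,6}->{5,6}
So after constraint 2: D(W) = {3,5}

Answer: {3,5}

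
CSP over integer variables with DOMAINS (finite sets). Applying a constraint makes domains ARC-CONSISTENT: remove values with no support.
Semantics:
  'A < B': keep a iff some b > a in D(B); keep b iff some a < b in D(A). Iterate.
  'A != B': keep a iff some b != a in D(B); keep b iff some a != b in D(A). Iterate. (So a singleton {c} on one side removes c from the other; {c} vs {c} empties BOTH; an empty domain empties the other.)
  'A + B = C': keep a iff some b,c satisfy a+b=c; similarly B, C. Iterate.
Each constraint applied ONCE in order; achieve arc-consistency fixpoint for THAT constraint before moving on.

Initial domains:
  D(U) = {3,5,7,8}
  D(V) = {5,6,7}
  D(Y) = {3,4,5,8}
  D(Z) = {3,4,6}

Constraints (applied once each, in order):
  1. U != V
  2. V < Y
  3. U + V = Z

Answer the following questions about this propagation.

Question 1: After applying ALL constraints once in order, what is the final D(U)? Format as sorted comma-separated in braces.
Constraint 1 (U != V) on D(U)={3,5,7,8} D(V)={5,6,7}: no change
Constraint 2 (V < Y) on D(V)={5,6,7} D(Y)={3,4,5,8}: Y {3,4,5,8}->{8}
Constraint 3 (U + V = Z) on D(U)={3,5,7,8} D(V)={5,6,7} D(Z)={3,4,6}: U {3,5,7,8}->{}; V {5,6,7}->{}; Z {3,4,6}->{}
So after all 3 constraints: D(U) = {}

Answer: {}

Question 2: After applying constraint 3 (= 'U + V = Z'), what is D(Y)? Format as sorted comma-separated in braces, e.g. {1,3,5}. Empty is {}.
Answer: {8}

Derivation:
Constraint 1 (U != V) on D(U)={3,5,7,8} D(V)={5,6,7}: no change
Constraint 2 (V < Y) on D(V)={5,6,7} D(Y)={3,4,5,8}: Y {3,4,5,8}->{8}
Constraint 3 (U + V = Z) on D(U)={3,5,7,8} D(V)={5,6,7} D(Z)={3,4,6}: U {3,5,7,8}->{}; V {5,6,7}->{}; Z {3,4,6}->{}
So after constraint 3: D(Y) = {8}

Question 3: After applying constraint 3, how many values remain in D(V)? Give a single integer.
Constraint 1 (U != V) on D(U)={3,5,7,8} D(V)={5,6,7}: no change
Constraint 2 (V < Y) on D(V)={5,6,7} D(Y)={3,4,5,8}: Y {3,4,5,8}->{8}
Constraint 3 (U + V = Z) on D(U)={3,5,7,8} D(V)={5,6,7} D(Z)={3,4,6}: U {3,5,7,8}->{}; V {5,6,7}->{}; Z {3,4,6}->{}
So after constraint 3: D(V)={}, size = 0

Answer: 0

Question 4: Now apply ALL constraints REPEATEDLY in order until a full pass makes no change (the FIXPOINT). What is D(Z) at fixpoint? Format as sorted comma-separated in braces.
Answer: {}

Derivation:
pass 0 (initial): D(Z)={3,4,6}
pass 1: U {3,5,7,8}->{}; V {5,6,7}->{}; Y {3,4,5,8}->{8}; Z {3,4,6}->{}
pass 2: Y {8}->{}
pass 3: no change
Fixpoint after 3 passes: D(Z) = {}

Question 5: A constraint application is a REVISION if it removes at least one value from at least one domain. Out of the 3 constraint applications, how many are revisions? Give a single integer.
Answer: 2

Derivation:
Constraint 1 (U != V) on D(U)={3,5,7,8} D(V)={5,6,7}: no change => not a revision
Constraint 2 (V < Y) on D(V)={5,6,7} D(Y)={3,4,5,8}: Y {3,4,5,8}->{8} => REVISION
Constraint 3 (U + V = Z) on D(U)={3,5,7,8} D(V)={5,6,7} D(Z)={3,4,6}: U {3,5,7,8}->{}; V {5,6,7}->{}; Z {3,4,6}->{} => REVISION
Total revisions = 2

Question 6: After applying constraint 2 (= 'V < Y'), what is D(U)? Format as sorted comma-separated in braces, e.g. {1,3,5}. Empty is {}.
Constraint 1 (U != V) on D(U)={3,5,7,8} D(V)={5,6,7}: no change
Constraint 2 (V < Y) on D(V)={5,6,7} D(Y)={3,4,5,8}: Y {3,4,5,8}->{8}
So after constraint 2: D(U) = {3,5,7,8}

Answer: {3,5,7,8}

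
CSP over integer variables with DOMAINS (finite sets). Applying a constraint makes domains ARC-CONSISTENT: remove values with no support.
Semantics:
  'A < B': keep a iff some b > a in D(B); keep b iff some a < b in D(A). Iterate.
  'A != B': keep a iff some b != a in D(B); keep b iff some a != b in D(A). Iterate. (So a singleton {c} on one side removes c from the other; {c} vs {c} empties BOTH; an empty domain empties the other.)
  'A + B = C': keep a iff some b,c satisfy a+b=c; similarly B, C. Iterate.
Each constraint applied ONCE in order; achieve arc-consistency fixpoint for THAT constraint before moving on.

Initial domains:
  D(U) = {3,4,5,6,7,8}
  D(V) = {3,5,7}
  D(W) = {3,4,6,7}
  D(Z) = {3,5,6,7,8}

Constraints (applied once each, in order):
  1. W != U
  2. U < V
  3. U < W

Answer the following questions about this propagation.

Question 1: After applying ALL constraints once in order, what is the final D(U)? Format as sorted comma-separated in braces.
Constraint 1 (W != U) on D(W)={3,4,6,7} D(U)={3,4,5,6,7,8}: no change
Constraint 2 (U < V) on D(U)={3,4,5,6,7,8} D(V)={3,5,7}: U {3,4,5,6,7,8}->{3,4,5,6}; V {3,5,7}->{5,7}
Constraint 3 (U < W) on D(U)={3,4,5,6} D(W)={3,4,6,7}: W {3,4,6,7}->{4,6,7}
So after all 3 constraints: D(U) = {3,4,5,6}

Answer: {3,4,5,6}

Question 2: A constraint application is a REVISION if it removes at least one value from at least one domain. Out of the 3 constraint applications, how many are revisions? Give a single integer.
Constraint 1 (W != U) on D(W)={3,4,6,7} D(U)={3,4,5,6,7,8}: no change => not a revision
Constraint 2 (U < V) on D(U)={3,4,5,6,7,8} D(V)={3,5,7}: U {3,4,5,6,7,8}->{3,4,5,6}; V {3,5,7}->{5,7} => REVISION
Constraint 3 (U < W) on D(U)={3,4,5,6} D(W)={3,4,6,7}: W {3,4,6,7}->{4,6,7} => REVISION
Total revisions = 2

Answer: 2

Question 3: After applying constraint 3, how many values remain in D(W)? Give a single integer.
Answer: 3

Derivation:
Constraint 1 (W != U) on D(W)={3,4,6,7} D(U)={3,4,5,6,7,8}: no change
Constraint 2 (U < V) on D(U)={3,4,5,6,7,8} D(V)={3,5,7}: U {3,4,5,6,7,8}->{3,4,5,6}; V {3,5,7}->{5,7}
Constraint 3 (U < W) on D(U)={3,4,5,6} D(W)={3,4,6,7}: W {3,4,6,7}->{4,6,7}
So after constraint 3: D(W)={4,6,7}, size = 3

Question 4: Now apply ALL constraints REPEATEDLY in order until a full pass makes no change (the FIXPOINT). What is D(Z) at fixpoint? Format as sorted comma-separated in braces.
pass 0 (initial): D(Z)={3,5,6,7,8}
pass 1: U {3,4,5,6,7,8}->{3,4,5,6}; V {3,5,7}->{5,7}; W {3,4,6,7}->{4,6,7}
pass 2: no change
Fixpoint after 2 passes: D(Z) = {3,5,6,7,8}

Answer: {3,5,6,7,8}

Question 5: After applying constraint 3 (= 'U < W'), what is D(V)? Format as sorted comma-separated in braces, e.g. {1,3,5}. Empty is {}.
Answer: {5,7}

Derivation:
Constraint 1 (W != U) on D(W)={3,4,6,7} D(U)={3,4,5,6,7,8}: no change
Constraint 2 (U < V) on D(U)={3,4,5,6,7,8} D(V)={3,5,7}: U {3,4,5,6,7,8}->{3,4,5,6}; V {3,5,7}->{5,7}
Constraint 3 (U < W) on D(U)={3,4,5,6} D(W)={3,4,6,7}: W {3,4,6,7}->{4,6,7}
So after constraint 3: D(V) = {5,7}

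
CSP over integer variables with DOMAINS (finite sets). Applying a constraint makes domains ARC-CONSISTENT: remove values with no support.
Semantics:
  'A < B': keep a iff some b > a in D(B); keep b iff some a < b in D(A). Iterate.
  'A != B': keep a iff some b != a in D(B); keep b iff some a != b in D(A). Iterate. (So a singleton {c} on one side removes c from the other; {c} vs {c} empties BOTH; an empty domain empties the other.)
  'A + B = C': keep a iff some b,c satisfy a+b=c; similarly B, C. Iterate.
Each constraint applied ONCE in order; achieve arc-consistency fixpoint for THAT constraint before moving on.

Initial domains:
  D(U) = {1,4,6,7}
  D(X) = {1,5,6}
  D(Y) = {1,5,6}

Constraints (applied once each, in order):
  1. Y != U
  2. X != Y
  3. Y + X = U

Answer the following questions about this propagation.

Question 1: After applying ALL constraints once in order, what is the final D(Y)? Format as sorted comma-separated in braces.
Constraint 1 (Y != U) on D(Y)={1,5,6} D(U)={1,4,6,7}: no change
Constraint 2 (X != Y) on D(X)={1,5,6} D(Y)={1,5,6}: no change
Constraint 3 (Y + X = U) on D(Y)={1,5,6} D(X)={1,5,6} D(U)={1,4,6,7}: U {1,4,6,7}->{6,7}
So after all 3 constraints: D(Y) = {1,5,6}

Answer: {1,5,6}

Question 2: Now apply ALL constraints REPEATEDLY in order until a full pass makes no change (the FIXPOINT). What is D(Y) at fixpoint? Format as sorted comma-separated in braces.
Answer: {1,5,6}

Derivation:
pass 0 (initial): D(Y)={1,5,6}
pass 1: U {1,4,6,7}->{6,7}
pass 2: no change
Fixpoint after 2 passes: D(Y) = {1,5,6}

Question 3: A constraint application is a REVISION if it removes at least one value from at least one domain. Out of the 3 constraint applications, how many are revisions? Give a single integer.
Constraint 1 (Y != U) on D(Y)={1,5,6} D(U)={1,4,6,7}: no change => not a revision
Constraint 2 (X != Y) on D(X)={1,5,6} D(Y)={1,5,6}: no change => not a revision
Constraint 3 (Y + X = U) on D(Y)={1,5,6} D(X)={1,5,6} D(U)={1,4,6,7}: U {1,4,6,7}->{6,7} => REVISION
Total revisions = 1

Answer: 1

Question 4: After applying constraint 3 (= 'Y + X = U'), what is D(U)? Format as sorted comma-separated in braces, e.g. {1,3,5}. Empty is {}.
Answer: {6,7}

Derivation:
Constraint 1 (Y != U) on D(Y)={1,5,6} D(U)={1,4,6,7}: no change
Constraint 2 (X != Y) on D(X)={1,5,6} D(Y)={1,5,6}: no change
Constraint 3 (Y + X = U) on D(Y)={1,5,6} D(X)={1,5,6} D(U)={1,4,6,7}: U {1,4,6,7}->{6,7}
So after constraint 3: D(U) = {6,7}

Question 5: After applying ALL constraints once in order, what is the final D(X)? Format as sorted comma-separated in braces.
Constraint 1 (Y != U) on D(Y)={1,5,6} D(U)={1,4,6,7}: no change
Constraint 2 (X != Y) on D(X)={1,5,6} D(Y)={1,5,6}: no change
Constraint 3 (Y + X = U) on D(Y)={1,5,6} D(X)={1,5,6} D(U)={1,4,6,7}: U {1,4,6,7}->{6,7}
So after all 3 constraints: D(X) = {1,5,6}

Answer: {1,5,6}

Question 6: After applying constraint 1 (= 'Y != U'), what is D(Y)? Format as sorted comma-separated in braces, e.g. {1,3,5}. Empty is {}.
Constraint 1 (Y != U) on D(Y)={1,5,6} D(U)={1,4,6,7}: no change
So after constraint 1: D(Y) = {1,5,6}

Answer: {1,5,6}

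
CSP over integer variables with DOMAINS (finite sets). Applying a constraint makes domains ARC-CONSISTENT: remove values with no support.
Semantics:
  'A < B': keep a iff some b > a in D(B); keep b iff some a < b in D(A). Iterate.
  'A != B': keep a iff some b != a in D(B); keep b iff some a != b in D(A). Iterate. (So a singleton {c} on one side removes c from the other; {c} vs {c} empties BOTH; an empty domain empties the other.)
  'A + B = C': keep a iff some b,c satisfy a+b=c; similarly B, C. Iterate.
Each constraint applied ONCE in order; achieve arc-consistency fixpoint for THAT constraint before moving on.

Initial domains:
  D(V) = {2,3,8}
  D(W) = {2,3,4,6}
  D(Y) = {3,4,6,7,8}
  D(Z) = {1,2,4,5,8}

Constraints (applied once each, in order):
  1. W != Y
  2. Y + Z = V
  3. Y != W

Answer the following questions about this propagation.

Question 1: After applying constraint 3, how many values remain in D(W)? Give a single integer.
Answer: 4

Derivation:
Constraint 1 (W != Y) on D(W)={2,3,4,6} D(Y)={3,4,6,7,8}: no change
Constraint 2 (Y + Z = V) on D(Y)={3,4,6,7,8} D(Z)={1,2,4,5,8} D(V)={2,3,8}: Y {3,4,6,7,8}->{3,4,6,7}; Z {1,2,4,5,8}->{1,2,4,5}; V {2,3,8}->{8}
Constraint 3 (Y != W) on D(Y)={3,4,6,7} D(W)={2,3,4,6}: no change
So after constraint 3: D(W)={2,3,4,6}, size = 4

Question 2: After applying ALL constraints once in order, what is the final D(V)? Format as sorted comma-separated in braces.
Answer: {8}

Derivation:
Constraint 1 (W != Y) on D(W)={2,3,4,6} D(Y)={3,4,6,7,8}: no change
Constraint 2 (Y + Z = V) on D(Y)={3,4,6,7,8} D(Z)={1,2,4,5,8} D(V)={2,3,8}: Y {3,4,6,7,8}->{3,4,6,7}; Z {1,2,4,5,8}->{1,2,4,5}; V {2,3,8}->{8}
Constraint 3 (Y != W) on D(Y)={3,4,6,7} D(W)={2,3,4,6}: no change
So after all 3 constraints: D(V) = {8}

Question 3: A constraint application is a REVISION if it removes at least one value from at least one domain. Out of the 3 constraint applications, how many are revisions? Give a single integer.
Answer: 1

Derivation:
Constraint 1 (W != Y) on D(W)={2,3,4,6} D(Y)={3,4,6,7,8}: no change => not a revision
Constraint 2 (Y + Z = V) on D(Y)={3,4,6,7,8} D(Z)={1,2,4,5,8} D(V)={2,3,8}: Y {3,4,6,7,8}->{3,4,6,7}; Z {1,2,4,5,8}->{1,2,4,5}; V {2,3,8}->{8} => REVISION
Constraint 3 (Y != W) on D(Y)={3,4,6,7} D(W)={2,3,4,6}: no change => not a revision
Total revisions = 1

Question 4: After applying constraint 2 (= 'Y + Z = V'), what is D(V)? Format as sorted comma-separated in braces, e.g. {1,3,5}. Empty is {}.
Answer: {8}

Derivation:
Constraint 1 (W != Y) on D(W)={2,3,4,6} D(Y)={3,4,6,7,8}: no change
Constraint 2 (Y + Z = V) on D(Y)={3,4,6,7,8} D(Z)={1,2,4,5,8} D(V)={2,3,8}: Y {3,4,6,7,8}->{3,4,6,7}; Z {1,2,4,5,8}->{1,2,4,5}; V {2,3,8}->{8}
So after constraint 2: D(V) = {8}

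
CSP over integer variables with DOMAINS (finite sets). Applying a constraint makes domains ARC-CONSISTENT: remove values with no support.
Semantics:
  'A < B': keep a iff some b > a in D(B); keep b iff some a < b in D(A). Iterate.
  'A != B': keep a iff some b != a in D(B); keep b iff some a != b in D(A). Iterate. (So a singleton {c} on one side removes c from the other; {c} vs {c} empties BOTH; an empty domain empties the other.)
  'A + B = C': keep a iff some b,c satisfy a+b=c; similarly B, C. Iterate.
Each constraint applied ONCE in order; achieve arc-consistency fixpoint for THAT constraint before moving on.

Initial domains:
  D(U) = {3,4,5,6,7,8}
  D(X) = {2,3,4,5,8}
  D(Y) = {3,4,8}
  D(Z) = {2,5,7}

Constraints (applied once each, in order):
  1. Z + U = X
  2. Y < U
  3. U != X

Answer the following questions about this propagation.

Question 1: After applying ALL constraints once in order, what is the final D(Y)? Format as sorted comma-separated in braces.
Answer: {3,4}

Derivation:
Constraint 1 (Z + U = X) on D(Z)={2,5,7} D(U)={3,4,5,6,7,8} D(X)={2,3,4,5,8}: Z {2,5,7}->{2,5}; U {3,4,5,6,7,8}->{3,6}; X {2,3,4,5,8}->{5,8}
Constraint 2 (Y < U) on D(Y)={3,4,8} D(U)={3,6}: Y {3,4,8}->{3,4}; U {3,6}->{6}
Constraint 3 (U != X) on D(U)={6} D(X)={5,8}: no change
So after all 3 constraints: D(Y) = {3,4}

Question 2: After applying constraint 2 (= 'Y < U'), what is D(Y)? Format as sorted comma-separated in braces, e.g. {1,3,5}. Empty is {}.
Answer: {3,4}

Derivation:
Constraint 1 (Z + U = X) on D(Z)={2,5,7} D(U)={3,4,5,6,7,8} D(X)={2,3,4,5,8}: Z {2,5,7}->{2,5}; U {3,4,5,6,7,8}->{3,6}; X {2,3,4,5,8}->{5,8}
Constraint 2 (Y < U) on D(Y)={3,4,8} D(U)={3,6}: Y {3,4,8}->{3,4}; U {3,6}->{6}
So after constraint 2: D(Y) = {3,4}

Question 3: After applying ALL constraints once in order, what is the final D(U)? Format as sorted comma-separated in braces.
Constraint 1 (Z + U = X) on D(Z)={2,5,7} D(U)={3,4,5,6,7,8} D(X)={2,3,4,5,8}: Z {2,5,7}->{2,5}; U {3,4,5,6,7,8}->{3,6}; X {2,3,4,5,8}->{5,8}
Constraint 2 (Y < U) on D(Y)={3,4,8} D(U)={3,6}: Y {3,4,8}->{3,4}; U {3,6}->{6}
Constraint 3 (U != X) on D(U)={6} D(X)={5,8}: no change
So after all 3 constraints: D(U) = {6}

Answer: {6}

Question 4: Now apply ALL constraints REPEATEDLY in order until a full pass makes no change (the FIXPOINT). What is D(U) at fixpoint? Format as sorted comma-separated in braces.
Answer: {6}

Derivation:
pass 0 (initial): D(U)={3,4,5,6,7,8}
pass 1: U {3,4,5,6,7,8}->{6}; X {2,3,4,5,8}->{5,8}; Y {3,4,8}->{3,4}; Z {2,5,7}->{2,5}
pass 2: X {5,8}->{8}; Z {2,5}->{2}
pass 3: no change
Fixpoint after 3 passes: D(U) = {6}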